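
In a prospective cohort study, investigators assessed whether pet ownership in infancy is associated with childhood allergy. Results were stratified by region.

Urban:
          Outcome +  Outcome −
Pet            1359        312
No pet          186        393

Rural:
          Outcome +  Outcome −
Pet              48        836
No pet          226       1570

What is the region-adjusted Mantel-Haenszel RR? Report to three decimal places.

1.796

RR_MH = Σ(aᵢ·n₀ᵢ/nᵢ) / Σ(cᵢ·n₁ᵢ/nᵢ), with n₁ᵢ = aᵢ+bᵢ (exposed), n₀ᵢ = cᵢ+dᵢ (unexposed), nᵢ = n₁ᵢ+n₀ᵢ.
Stratum 1 (Urban): n₁ = 1671, n₀ = 579, n = 2250; a·n₀/n = 1359·579/2250 = 349.7160; c·n₁/n = 186·1671/2250 = 138.1360
Stratum 2 (Rural): n₁ = 884, n₀ = 1796, n = 2680; a·n₀/n = 48·1796/2680 = 32.1672; c·n₁/n = 226·884/2680 = 74.5463
RR_MH = (349.7160 + 32.1672) / (138.1360 + 74.5463) = 381.8832 / 212.6823 = 1.79556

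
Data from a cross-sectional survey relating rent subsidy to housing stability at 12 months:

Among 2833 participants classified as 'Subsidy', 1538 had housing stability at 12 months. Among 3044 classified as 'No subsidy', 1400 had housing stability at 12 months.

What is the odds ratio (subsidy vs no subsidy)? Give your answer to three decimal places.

From the description: a = 1538, b = 1295, c = 1400, d = 1644.
OR = (a·d)/(b·c) = (1538 × 1644) / (1295 × 1400) = 2528472 / 1813000 = 1.39463
The odds of housing stability at 12 months are about 1.39 times as high in the subsidy group.

1.395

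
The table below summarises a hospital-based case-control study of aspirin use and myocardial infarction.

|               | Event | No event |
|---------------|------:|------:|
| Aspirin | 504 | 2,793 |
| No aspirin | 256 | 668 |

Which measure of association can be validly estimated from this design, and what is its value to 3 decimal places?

0.471

Cells: a = 504, b = 2793, c = 256, d = 668.
This is a hospital-based case-control study: participants were sampled on outcome status, so risks in the source population cannot be estimated directly — relative risk is not valid here. The odds ratio is the appropriate measure.
OR = (a·d)/(b·c) = (504 × 668) / (2793 × 256) = 336672 / 715008 = 0.47086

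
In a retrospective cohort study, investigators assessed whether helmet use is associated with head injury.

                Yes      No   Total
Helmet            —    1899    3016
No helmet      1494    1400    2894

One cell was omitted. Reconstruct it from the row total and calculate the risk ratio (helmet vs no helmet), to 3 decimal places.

The missing cell is in the exposed row: 3016 − 1899 = 1117.
So a = 1117, b = 1899, c = 1494, d = 1400.
RR = [a/(a+b)] / [c/(c+d)] = (1117/3016) / (1494/2894) = 0.37036/0.51624 = 0.71741

0.717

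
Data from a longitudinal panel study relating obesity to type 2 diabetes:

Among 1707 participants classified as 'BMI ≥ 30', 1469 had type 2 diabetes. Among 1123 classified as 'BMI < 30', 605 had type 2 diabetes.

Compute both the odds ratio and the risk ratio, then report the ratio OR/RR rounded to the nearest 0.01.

From the description: a = 1469, b = 238, c = 605, d = 518.
OR = (1469·518)/(238·605) = 760942/143990 = 5.28469
Risk in exposed = 1469/1707 = 0.86057; risk in unexposed = 605/1123 = 0.53874; RR = 1.59740
OR/RR = 5.28469 / 1.59740 = 3.30831
The outcome is not rare, so the OR lies further from 1 than the RR.

3.31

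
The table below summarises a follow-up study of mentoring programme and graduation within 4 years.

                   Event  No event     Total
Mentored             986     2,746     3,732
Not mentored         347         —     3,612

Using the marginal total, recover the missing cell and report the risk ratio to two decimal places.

2.75

The missing cell is in the unexposed row: 3612 − 347 = 3265.
So a = 986, b = 2746, c = 347, d = 3265.
RR = [a/(a+b)] / [c/(c+d)] = (986/3732) / (347/3612) = 0.26420/0.09607 = 2.75013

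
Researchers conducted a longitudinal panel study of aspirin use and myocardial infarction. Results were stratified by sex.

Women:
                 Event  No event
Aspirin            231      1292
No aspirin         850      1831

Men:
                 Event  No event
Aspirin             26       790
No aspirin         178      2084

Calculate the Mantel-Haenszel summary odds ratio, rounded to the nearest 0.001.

OR_MH = Σ(aᵢdᵢ/nᵢ) / Σ(bᵢcᵢ/nᵢ), where nᵢ is the stratum total.
Stratum 1 (Women): n = 4204; a·d/n = 231·1831/4204 = 100.6092; b·c/n = 1292·850/4204 = 261.2274
Stratum 2 (Men): n = 3078; a·d/n = 26·2084/3078 = 17.6036; b·c/n = 790·178/3078 = 45.6855
OR_MH = (100.6092 + 17.6036) / (261.2274 + 45.6855) = 118.2128 / 306.9129 = 0.38517

0.385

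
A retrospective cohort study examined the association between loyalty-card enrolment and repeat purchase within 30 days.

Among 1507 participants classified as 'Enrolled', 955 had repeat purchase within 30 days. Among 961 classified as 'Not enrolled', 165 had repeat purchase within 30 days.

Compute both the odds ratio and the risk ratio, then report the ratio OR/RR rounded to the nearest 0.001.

From the description: a = 955, b = 552, c = 165, d = 796.
OR = (955·796)/(552·165) = 760180/91080 = 8.34629
Risk in exposed = 955/1507 = 0.63371; risk in unexposed = 165/961 = 0.17170; RR = 3.69088
OR/RR = 8.34629 / 3.69088 = 2.26133
The outcome is not rare, so the OR lies further from 1 than the RR.

2.261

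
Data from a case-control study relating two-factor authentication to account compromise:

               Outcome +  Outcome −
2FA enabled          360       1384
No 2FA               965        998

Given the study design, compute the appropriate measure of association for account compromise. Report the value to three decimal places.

Cells: a = 360, b = 1384, c = 965, d = 998.
This is a case-control study: participants were sampled on outcome status, so risks in the source population cannot be estimated directly — relative risk is not valid here. The odds ratio is the appropriate measure.
OR = (a·d)/(b·c) = (360 × 998) / (1384 × 965) = 359280 / 1335560 = 0.26901

0.269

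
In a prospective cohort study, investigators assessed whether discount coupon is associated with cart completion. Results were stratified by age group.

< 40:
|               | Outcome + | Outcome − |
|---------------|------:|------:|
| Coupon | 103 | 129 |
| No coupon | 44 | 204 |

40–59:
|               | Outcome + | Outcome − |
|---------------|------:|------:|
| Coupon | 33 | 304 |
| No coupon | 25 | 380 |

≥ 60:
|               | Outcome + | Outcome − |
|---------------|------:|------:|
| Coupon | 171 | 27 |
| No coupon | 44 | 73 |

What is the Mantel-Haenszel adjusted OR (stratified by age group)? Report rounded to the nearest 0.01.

OR_MH = Σ(aᵢdᵢ/nᵢ) / Σ(bᵢcᵢ/nᵢ), where nᵢ is the stratum total.
Stratum 1 (< 40): n = 480; a·d/n = 103·204/480 = 43.7750; b·c/n = 129·44/480 = 11.8250
Stratum 2 (40–59): n = 742; a·d/n = 33·380/742 = 16.9003; b·c/n = 304·25/742 = 10.2426
Stratum 3 (≥ 60): n = 315; a·d/n = 171·73/315 = 39.6286; b·c/n = 27·44/315 = 3.7714
OR_MH = (43.7750 + 16.9003 + 39.6286) / (11.8250 + 10.2426 + 3.7714) = 100.3038 / 25.8390 = 3.88188

3.88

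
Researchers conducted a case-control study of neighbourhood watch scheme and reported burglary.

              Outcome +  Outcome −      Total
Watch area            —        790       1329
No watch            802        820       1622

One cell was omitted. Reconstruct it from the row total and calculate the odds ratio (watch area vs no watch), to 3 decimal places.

The missing cell is in the exposed row: 1329 − 790 = 539.
So a = 539, b = 790, c = 802, d = 820.
OR = (a·d)/(b·c) = (539 × 820) / (790 × 802) = 441980 / 633580 = 0.69759

0.698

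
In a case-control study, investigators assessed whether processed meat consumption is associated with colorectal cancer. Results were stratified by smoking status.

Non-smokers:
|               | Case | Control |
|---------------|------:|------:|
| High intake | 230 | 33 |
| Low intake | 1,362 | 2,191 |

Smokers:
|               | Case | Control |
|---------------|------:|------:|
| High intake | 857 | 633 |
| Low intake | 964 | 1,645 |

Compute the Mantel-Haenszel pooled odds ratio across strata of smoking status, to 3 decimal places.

2.963

OR_MH = Σ(aᵢdᵢ/nᵢ) / Σ(bᵢcᵢ/nᵢ), where nᵢ is the stratum total.
Stratum 1 (Non-smokers): n = 3816; a·d/n = 230·2191/3816 = 132.0571; b·c/n = 33·1362/3816 = 11.7783
Stratum 2 (Smokers): n = 4099; a·d/n = 857·1645/4099 = 343.9290; b·c/n = 633·964/4099 = 148.8685
OR_MH = (132.0571 + 343.9290) / (11.7783 + 148.8685) = 475.9861 / 160.6468 = 2.96294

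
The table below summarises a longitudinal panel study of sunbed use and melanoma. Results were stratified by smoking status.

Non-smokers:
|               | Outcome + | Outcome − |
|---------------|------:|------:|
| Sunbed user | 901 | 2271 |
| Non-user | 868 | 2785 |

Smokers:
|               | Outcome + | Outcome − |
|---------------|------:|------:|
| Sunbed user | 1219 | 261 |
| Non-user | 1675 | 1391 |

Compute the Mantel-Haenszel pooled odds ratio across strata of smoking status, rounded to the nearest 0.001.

OR_MH = Σ(aᵢdᵢ/nᵢ) / Σ(bᵢcᵢ/nᵢ), where nᵢ is the stratum total.
Stratum 1 (Non-smokers): n = 6825; a·d/n = 901·2785/6825 = 367.6608; b·c/n = 2271·868/6825 = 288.8246
Stratum 2 (Smokers): n = 4546; a·d/n = 1219·1391/4546 = 372.9936; b·c/n = 261·1675/4546 = 96.1670
OR_MH = (367.6608 + 372.9936) / (288.8246 + 96.1670) = 740.6544 / 384.9916 = 1.92382

1.924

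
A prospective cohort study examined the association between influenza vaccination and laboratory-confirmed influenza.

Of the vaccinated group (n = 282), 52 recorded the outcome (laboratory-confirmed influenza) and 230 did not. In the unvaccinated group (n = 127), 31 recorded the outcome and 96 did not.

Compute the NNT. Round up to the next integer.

17

Risk in treated group = 52/282 = 0.18440; risk in control = 31/127 = 0.24409.
Absolute risk reduction = 0.24409 − 0.18440 = 0.05970
NNT = 1 / ARR = 1 / 0.05970 = 16.751 → round up → 17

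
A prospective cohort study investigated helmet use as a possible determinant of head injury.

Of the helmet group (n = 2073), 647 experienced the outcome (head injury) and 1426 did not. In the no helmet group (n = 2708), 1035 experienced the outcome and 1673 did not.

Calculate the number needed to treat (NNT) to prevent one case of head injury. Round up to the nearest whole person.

Risk in treated group = 647/2073 = 0.31211; risk in control = 1035/2708 = 0.38220.
Absolute risk reduction = 0.38220 − 0.31211 = 0.07009
NNT = 1 / ARR = 1 / 0.07009 = 14.267 → round up → 15

15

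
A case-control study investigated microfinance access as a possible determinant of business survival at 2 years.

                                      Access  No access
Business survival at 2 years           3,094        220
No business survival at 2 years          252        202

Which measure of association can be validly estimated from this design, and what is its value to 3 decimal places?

Reading the table with exposure as columns: a = 3094 (Access, case), b = 252 (Access, non-case), c = 220 (No access, case), d = 202.
This is a case-control study: participants were sampled on outcome status, so risks in the source population cannot be estimated directly — relative risk is not valid here. The odds ratio is the appropriate measure.
OR = (a·d)/(b·c) = (3094 × 202) / (252 × 220) = 624988 / 55440 = 11.27323

11.273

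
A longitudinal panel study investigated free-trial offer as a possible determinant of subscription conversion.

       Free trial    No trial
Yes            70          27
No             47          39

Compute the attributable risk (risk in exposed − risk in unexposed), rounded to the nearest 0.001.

Reading the table with exposure as columns: a = 70 (Free trial, case), b = 47 (Free trial, non-case), c = 27 (No trial, case), d = 39.
Risk in exposed = 70/117 = 0.598291; risk in unexposed = 27/66 = 0.409091.
Risk difference = 0.598291 − 0.409091 = 0.189200

0.189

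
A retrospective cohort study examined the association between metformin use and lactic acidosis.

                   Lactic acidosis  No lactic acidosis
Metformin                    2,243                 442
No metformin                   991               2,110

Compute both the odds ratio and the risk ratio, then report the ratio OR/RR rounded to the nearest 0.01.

Cells: a = 2243, b = 442, c = 991, d = 2110.
OR = (2243·2110)/(442·991) = 4732730/438022 = 10.80478
Risk in exposed = 2243/2685 = 0.83538; risk in unexposed = 991/3101 = 0.31957; RR = 2.61405
OR/RR = 10.80478 / 2.61405 = 4.13336
The outcome is not rare, so the OR lies further from 1 than the RR.

4.13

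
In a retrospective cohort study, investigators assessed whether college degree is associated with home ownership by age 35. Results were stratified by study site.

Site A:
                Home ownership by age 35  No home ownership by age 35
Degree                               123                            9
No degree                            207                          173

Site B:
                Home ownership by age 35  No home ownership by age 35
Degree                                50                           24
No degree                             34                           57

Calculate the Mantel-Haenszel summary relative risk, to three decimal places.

RR_MH = Σ(aᵢ·n₀ᵢ/nᵢ) / Σ(cᵢ·n₁ᵢ/nᵢ), with n₁ᵢ = aᵢ+bᵢ (exposed), n₀ᵢ = cᵢ+dᵢ (unexposed), nᵢ = n₁ᵢ+n₀ᵢ.
Stratum 1 (Site A): n₁ = 132, n₀ = 380, n = 512; a·n₀/n = 123·380/512 = 91.2891; c·n₁/n = 207·132/512 = 53.3672
Stratum 2 (Site B): n₁ = 74, n₀ = 91, n = 165; a·n₀/n = 50·91/165 = 27.5758; c·n₁/n = 34·74/165 = 15.2485
RR_MH = (91.2891 + 27.5758) / (53.3672 + 15.2485) = 118.8648 / 68.6157 = 1.73233

1.732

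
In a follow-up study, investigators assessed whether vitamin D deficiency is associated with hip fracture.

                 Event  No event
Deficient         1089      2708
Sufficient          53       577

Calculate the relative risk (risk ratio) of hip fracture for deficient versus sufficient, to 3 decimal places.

3.409

Cells: a = 1089, b = 2708, c = 53, d = 577.
Risk in exposed = 1089/3797 = 0.28681; risk in unexposed = 53/630 = 0.08413.
RR = 0.28681 / 0.08413 = 3.40920
The risk among the exposed is 3.41 times that among the unexposed.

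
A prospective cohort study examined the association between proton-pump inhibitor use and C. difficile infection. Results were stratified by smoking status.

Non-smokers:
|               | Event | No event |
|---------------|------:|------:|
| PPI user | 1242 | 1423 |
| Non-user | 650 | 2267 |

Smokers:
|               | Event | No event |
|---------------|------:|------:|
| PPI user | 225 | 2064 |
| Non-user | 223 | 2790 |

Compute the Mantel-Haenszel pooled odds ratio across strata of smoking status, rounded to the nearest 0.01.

OR_MH = Σ(aᵢdᵢ/nᵢ) / Σ(bᵢcᵢ/nᵢ), where nᵢ is the stratum total.
Stratum 1 (Non-smokers): n = 5582; a·d/n = 1242·2267/5582 = 504.4095; b·c/n = 1423·650/5582 = 165.7023
Stratum 2 (Smokers): n = 5302; a·d/n = 225·2790/5302 = 118.3987; b·c/n = 2064·223/5302 = 86.8110
OR_MH = (504.4095 + 118.3987) / (165.7023 + 86.8110) = 622.8082 / 252.5133 = 2.46644

2.47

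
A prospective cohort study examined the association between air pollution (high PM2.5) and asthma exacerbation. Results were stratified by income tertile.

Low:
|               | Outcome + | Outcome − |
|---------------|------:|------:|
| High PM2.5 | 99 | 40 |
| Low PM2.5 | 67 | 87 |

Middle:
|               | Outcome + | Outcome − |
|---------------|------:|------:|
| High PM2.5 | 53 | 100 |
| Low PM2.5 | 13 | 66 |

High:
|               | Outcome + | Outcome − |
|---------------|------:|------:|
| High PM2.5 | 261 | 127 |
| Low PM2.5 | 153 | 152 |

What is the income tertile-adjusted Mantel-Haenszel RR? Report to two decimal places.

1.47

RR_MH = Σ(aᵢ·n₀ᵢ/nᵢ) / Σ(cᵢ·n₁ᵢ/nᵢ), with n₁ᵢ = aᵢ+bᵢ (exposed), n₀ᵢ = cᵢ+dᵢ (unexposed), nᵢ = n₁ᵢ+n₀ᵢ.
Stratum 1 (Low): n₁ = 139, n₀ = 154, n = 293; a·n₀/n = 99·154/293 = 52.0341; c·n₁/n = 67·139/293 = 31.7850
Stratum 2 (Middle): n₁ = 153, n₀ = 79, n = 232; a·n₀/n = 53·79/232 = 18.0474; c·n₁/n = 13·153/232 = 8.5733
Stratum 3 (High): n₁ = 388, n₀ = 305, n = 693; a·n₀/n = 261·305/693 = 114.8701; c·n₁/n = 153·388/693 = 85.6623
RR_MH = (52.0341 + 18.0474 + 114.8701) / (31.7850 + 8.5733 + 85.6623) = 184.9517 / 126.0206 = 1.46763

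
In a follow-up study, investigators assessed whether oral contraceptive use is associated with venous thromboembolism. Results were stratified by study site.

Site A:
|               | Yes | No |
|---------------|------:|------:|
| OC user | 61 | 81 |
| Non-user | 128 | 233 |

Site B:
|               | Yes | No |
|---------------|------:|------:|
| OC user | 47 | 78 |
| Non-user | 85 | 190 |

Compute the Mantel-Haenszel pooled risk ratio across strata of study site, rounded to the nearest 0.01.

1.21

RR_MH = Σ(aᵢ·n₀ᵢ/nᵢ) / Σ(cᵢ·n₁ᵢ/nᵢ), with n₁ᵢ = aᵢ+bᵢ (exposed), n₀ᵢ = cᵢ+dᵢ (unexposed), nᵢ = n₁ᵢ+n₀ᵢ.
Stratum 1 (Site A): n₁ = 142, n₀ = 361, n = 503; a·n₀/n = 61·361/503 = 43.7793; c·n₁/n = 128·142/503 = 36.1352
Stratum 2 (Site B): n₁ = 125, n₀ = 275, n = 400; a·n₀/n = 47·275/400 = 32.3125; c·n₁/n = 85·125/400 = 26.5625
RR_MH = (43.7793 + 32.3125) / (36.1352 + 26.5625) = 76.0918 / 62.6977 = 1.21363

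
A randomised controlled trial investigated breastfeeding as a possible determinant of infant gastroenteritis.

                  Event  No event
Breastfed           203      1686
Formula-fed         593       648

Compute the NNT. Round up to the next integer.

Risk in treated group = 203/1889 = 0.10746; risk in control = 593/1241 = 0.47784.
Absolute risk reduction = 0.47784 − 0.10746 = 0.37038
NNT = 1 / ARR = 1 / 0.37038 = 2.700 → round up → 3

3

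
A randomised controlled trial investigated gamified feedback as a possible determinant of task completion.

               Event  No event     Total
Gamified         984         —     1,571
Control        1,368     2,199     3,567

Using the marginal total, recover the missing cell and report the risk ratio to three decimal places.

The missing cell is in the exposed row: 1571 − 984 = 587.
So a = 984, b = 587, c = 1368, d = 2199.
RR = [a/(a+b)] / [c/(c+d)] = (984/1571) / (1368/3567) = 0.62635/0.38352 = 1.63319

1.633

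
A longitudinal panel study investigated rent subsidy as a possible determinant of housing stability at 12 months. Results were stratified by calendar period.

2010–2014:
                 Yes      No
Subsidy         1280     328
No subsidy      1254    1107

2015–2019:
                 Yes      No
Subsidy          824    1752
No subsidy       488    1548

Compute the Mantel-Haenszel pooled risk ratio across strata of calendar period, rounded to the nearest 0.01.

RR_MH = Σ(aᵢ·n₀ᵢ/nᵢ) / Σ(cᵢ·n₁ᵢ/nᵢ), with n₁ᵢ = aᵢ+bᵢ (exposed), n₀ᵢ = cᵢ+dᵢ (unexposed), nᵢ = n₁ᵢ+n₀ᵢ.
Stratum 1 (2010–2014): n₁ = 1608, n₀ = 2361, n = 3969; a·n₀/n = 1280·2361/3969 = 761.4210; c·n₁/n = 1254·1608/3969 = 508.0454
Stratum 2 (2015–2019): n₁ = 2576, n₀ = 2036, n = 4612; a·n₀/n = 824·2036/4612 = 363.7606; c·n₁/n = 488·2576/4612 = 272.5690
RR_MH = (761.4210 + 363.7606) / (508.0454 + 272.5690) = 1125.1816 / 780.6143 = 1.44141

1.44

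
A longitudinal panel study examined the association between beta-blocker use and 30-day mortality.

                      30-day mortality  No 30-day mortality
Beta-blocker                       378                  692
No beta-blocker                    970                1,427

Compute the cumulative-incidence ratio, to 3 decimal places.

0.873

Cells: a = 378, b = 692, c = 970, d = 1427.
Risk in exposed = 378/1070 = 0.35327; risk in unexposed = 970/2397 = 0.40467.
RR = 0.35327 / 0.40467 = 0.87298
The risk is 13% lower among the exposed than among the unexposed.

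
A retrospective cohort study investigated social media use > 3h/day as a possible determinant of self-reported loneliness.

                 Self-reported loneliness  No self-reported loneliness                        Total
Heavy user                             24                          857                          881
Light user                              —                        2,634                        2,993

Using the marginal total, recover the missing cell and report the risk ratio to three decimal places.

The missing cell is in the unexposed row: 2993 − 2634 = 359.
So a = 24, b = 857, c = 359, d = 2634.
RR = [a/(a+b)] / [c/(c+d)] = (24/881) / (359/2993) = 0.02724/0.11995 = 0.22712

0.227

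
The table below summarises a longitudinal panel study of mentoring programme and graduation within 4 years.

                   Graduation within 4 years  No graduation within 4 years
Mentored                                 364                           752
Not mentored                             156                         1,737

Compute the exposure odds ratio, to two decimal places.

5.39

Cells: a = 364, b = 752, c = 156, d = 1737.
OR = (a·d)/(b·c) = (364 × 1737) / (752 × 156) = 632268 / 117312 = 5.38963
The odds of graduation within 4 years are about 5.39 times as high in the mentored group.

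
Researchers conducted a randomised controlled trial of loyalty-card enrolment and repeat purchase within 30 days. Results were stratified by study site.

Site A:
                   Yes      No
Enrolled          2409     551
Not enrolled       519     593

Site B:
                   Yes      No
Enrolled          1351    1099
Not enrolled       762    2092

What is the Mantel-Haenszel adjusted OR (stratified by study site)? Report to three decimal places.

3.874

OR_MH = Σ(aᵢdᵢ/nᵢ) / Σ(bᵢcᵢ/nᵢ), where nᵢ is the stratum total.
Stratum 1 (Site A): n = 4072; a·d/n = 2409·593/4072 = 350.8195; b·c/n = 551·519/4072 = 70.2281
Stratum 2 (Site B): n = 5304; a·d/n = 1351·2092/5304 = 532.8605; b·c/n = 1099·762/5304 = 157.8880
OR_MH = (350.8195 + 532.8605) / (70.2281 + 157.8880) = 883.6800 / 228.1162 = 3.87382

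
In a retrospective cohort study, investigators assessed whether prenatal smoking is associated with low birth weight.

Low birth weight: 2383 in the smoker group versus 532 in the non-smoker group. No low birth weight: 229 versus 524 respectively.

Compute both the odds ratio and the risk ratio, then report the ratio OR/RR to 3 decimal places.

5.660

From the description: a = 2383, b = 229, c = 532, d = 524.
OR = (2383·524)/(229·532) = 1248692/121828 = 10.24963
Risk in exposed = 2383/2612 = 0.91233; risk in unexposed = 532/1056 = 0.50379; RR = 1.81094
OR/RR = 10.24963 / 1.81094 = 5.65985
The outcome is not rare, so the OR lies further from 1 than the RR.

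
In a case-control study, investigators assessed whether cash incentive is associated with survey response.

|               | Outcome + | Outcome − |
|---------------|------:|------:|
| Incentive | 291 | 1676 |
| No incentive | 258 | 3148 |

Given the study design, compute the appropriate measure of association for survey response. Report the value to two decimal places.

Cells: a = 291, b = 1676, c = 258, d = 3148.
This is a case-control study: participants were sampled on outcome status, so risks in the source population cannot be estimated directly — relative risk is not valid here. The odds ratio is the appropriate measure.
OR = (a·d)/(b·c) = (291 × 3148) / (1676 × 258) = 916068 / 432408 = 2.11853

2.12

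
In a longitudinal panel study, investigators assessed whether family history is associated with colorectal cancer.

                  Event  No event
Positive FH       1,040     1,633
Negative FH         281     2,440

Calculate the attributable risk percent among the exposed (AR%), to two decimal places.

Cells: a = 1040, b = 1633, c = 281, d = 2440.
Risk in exposed = 1040/2673 = 0.38908; risk in unexposed = 281/2721 = 0.10327.
RR = 0.38908/0.10327 = 3.76753
AR% = (RR − 1)/RR × 100 = (3.76753 − 1)/3.76753 × 100 = 73.4574%

73.46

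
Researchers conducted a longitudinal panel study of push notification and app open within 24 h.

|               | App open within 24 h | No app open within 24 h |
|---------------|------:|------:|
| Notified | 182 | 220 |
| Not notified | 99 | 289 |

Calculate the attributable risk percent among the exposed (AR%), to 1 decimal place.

Cells: a = 182, b = 220, c = 99, d = 289.
Risk in exposed = 182/402 = 0.45274; risk in unexposed = 99/388 = 0.25515.
RR = 0.45274/0.25515 = 1.77436
AR% = (RR − 1)/RR × 100 = (1.77436 − 1)/1.77436 × 100 = 43.6417%

43.6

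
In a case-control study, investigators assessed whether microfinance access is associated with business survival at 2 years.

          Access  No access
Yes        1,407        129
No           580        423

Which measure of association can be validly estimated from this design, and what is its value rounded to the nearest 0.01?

Reading the table with exposure as columns: a = 1407 (Access, case), b = 580 (Access, non-case), c = 129 (No access, case), d = 423.
This is a case-control study: participants were sampled on outcome status, so risks in the source population cannot be estimated directly — relative risk is not valid here. The odds ratio is the appropriate measure.
OR = (a·d)/(b·c) = (1407 × 423) / (580 × 129) = 595161 / 74820 = 7.95457

7.95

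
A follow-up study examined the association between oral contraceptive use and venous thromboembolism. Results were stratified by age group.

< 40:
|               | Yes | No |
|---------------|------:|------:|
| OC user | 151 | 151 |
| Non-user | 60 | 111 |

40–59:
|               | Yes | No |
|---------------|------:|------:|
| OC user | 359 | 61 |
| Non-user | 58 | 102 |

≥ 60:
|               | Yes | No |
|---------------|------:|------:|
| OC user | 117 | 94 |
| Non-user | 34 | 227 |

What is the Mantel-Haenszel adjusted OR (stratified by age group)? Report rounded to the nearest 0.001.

4.835

OR_MH = Σ(aᵢdᵢ/nᵢ) / Σ(bᵢcᵢ/nᵢ), where nᵢ is the stratum total.
Stratum 1 (< 40): n = 473; a·d/n = 151·111/473 = 35.4355; b·c/n = 151·60/473 = 19.1543
Stratum 2 (40–59): n = 580; a·d/n = 359·102/580 = 63.1345; b·c/n = 61·58/580 = 6.1000
Stratum 3 (≥ 60): n = 472; a·d/n = 117·227/472 = 56.2691; b·c/n = 94·34/472 = 6.7712
OR_MH = (35.4355 + 63.1345 + 56.2691) / (19.1543 + 6.1000 + 6.7712) = 154.8391 / 32.0255 = 4.83487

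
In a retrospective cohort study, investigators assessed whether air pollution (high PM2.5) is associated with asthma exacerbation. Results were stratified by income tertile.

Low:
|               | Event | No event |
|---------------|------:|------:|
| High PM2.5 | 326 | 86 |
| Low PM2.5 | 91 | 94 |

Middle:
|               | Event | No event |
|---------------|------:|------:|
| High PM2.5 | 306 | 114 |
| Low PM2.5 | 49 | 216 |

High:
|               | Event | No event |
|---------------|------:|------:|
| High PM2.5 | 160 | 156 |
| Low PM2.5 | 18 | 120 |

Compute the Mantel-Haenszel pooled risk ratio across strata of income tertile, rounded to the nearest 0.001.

2.544

RR_MH = Σ(aᵢ·n₀ᵢ/nᵢ) / Σ(cᵢ·n₁ᵢ/nᵢ), with n₁ᵢ = aᵢ+bᵢ (exposed), n₀ᵢ = cᵢ+dᵢ (unexposed), nᵢ = n₁ᵢ+n₀ᵢ.
Stratum 1 (Low): n₁ = 412, n₀ = 185, n = 597; a·n₀/n = 326·185/597 = 101.0218; c·n₁/n = 91·412/597 = 62.8007
Stratum 2 (Middle): n₁ = 420, n₀ = 265, n = 685; a·n₀/n = 306·265/685 = 118.3796; c·n₁/n = 49·420/685 = 30.0438
Stratum 3 (High): n₁ = 316, n₀ = 138, n = 454; a·n₀/n = 160·138/454 = 48.6344; c·n₁/n = 18·316/454 = 12.5286
RR_MH = (101.0218 + 118.3796 + 48.6344) / (62.8007 + 30.0438 + 12.5286) = 268.0357 / 105.3731 = 2.54368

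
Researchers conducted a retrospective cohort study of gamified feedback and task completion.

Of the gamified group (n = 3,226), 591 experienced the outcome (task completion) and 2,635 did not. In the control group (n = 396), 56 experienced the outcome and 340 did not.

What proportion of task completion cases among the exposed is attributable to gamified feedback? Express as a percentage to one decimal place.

From the description: a = 591, b = 2635, c = 56, d = 340.
Risk in exposed = 591/3226 = 0.18320; risk in unexposed = 56/396 = 0.14141.
RR = 0.18320/0.14141 = 1.29548
AR% = (RR − 1)/RR × 100 = (1.29548 − 1)/1.29548 × 100 = 22.8085%

22.8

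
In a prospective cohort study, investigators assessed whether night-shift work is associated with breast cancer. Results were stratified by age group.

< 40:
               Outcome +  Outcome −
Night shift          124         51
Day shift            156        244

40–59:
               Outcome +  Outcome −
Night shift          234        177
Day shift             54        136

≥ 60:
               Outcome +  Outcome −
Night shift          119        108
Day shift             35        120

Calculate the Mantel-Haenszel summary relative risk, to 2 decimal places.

1.98

RR_MH = Σ(aᵢ·n₀ᵢ/nᵢ) / Σ(cᵢ·n₁ᵢ/nᵢ), with n₁ᵢ = aᵢ+bᵢ (exposed), n₀ᵢ = cᵢ+dᵢ (unexposed), nᵢ = n₁ᵢ+n₀ᵢ.
Stratum 1 (< 40): n₁ = 175, n₀ = 400, n = 575; a·n₀/n = 124·400/575 = 86.2609; c·n₁/n = 156·175/575 = 47.4783
Stratum 2 (40–59): n₁ = 411, n₀ = 190, n = 601; a·n₀/n = 234·190/601 = 73.9767; c·n₁/n = 54·411/601 = 36.9285
Stratum 3 (≥ 60): n₁ = 227, n₀ = 155, n = 382; a·n₀/n = 119·155/382 = 48.2853; c·n₁/n = 35·227/382 = 20.7984
RR_MH = (86.2609 + 73.9767 + 48.2853) / (47.4783 + 36.9285 + 20.7984) = 208.5229 / 105.2051 = 1.98206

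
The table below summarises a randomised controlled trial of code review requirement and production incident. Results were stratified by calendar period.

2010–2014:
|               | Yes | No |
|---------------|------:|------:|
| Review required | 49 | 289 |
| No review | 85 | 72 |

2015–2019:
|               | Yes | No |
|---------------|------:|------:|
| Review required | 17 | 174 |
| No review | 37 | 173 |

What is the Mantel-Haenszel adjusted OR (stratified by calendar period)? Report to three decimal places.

OR_MH = Σ(aᵢdᵢ/nᵢ) / Σ(bᵢcᵢ/nᵢ), where nᵢ is the stratum total.
Stratum 1 (2010–2014): n = 495; a·d/n = 49·72/495 = 7.1273; b·c/n = 289·85/495 = 49.6263
Stratum 2 (2015–2019): n = 401; a·d/n = 17·173/401 = 7.3342; b·c/n = 174·37/401 = 16.0549
OR_MH = (7.1273 + 7.3342) / (49.6263 + 16.0549) = 14.4614 / 65.6811 = 0.22018

0.220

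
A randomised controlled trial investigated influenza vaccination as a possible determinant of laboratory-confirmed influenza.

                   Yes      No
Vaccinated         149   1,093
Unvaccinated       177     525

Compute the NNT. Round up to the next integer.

8

Risk in treated group = 149/1242 = 0.11997; risk in control = 177/702 = 0.25214.
Absolute risk reduction = 0.25214 − 0.11997 = 0.13217
NNT = 1 / ARR = 1 / 0.13217 = 7.566 → round up → 8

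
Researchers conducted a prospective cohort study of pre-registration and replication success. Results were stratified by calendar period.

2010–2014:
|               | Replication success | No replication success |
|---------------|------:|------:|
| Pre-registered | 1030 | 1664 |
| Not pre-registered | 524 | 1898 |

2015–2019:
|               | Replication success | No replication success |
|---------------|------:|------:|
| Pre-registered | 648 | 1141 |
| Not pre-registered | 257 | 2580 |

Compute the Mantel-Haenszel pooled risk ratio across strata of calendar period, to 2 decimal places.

2.36

RR_MH = Σ(aᵢ·n₀ᵢ/nᵢ) / Σ(cᵢ·n₁ᵢ/nᵢ), with n₁ᵢ = aᵢ+bᵢ (exposed), n₀ᵢ = cᵢ+dᵢ (unexposed), nᵢ = n₁ᵢ+n₀ᵢ.
Stratum 1 (2010–2014): n₁ = 2694, n₀ = 2422, n = 5116; a·n₀/n = 1030·2422/5116 = 487.6192; c·n₁/n = 524·2694/5116 = 275.9296
Stratum 2 (2015–2019): n₁ = 1789, n₀ = 2837, n = 4626; a·n₀/n = 648·2837/4626 = 397.4008; c·n₁/n = 257·1789/4626 = 99.3889
RR_MH = (487.6192 + 397.4008) / (275.9296 + 99.3889) = 885.0200 / 375.3185 = 2.35805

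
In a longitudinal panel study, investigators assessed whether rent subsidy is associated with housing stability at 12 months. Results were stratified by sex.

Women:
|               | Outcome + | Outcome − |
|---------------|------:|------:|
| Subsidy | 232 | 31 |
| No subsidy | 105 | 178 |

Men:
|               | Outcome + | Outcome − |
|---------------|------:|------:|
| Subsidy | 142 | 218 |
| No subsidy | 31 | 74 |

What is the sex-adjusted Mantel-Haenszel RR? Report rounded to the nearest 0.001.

2.042

RR_MH = Σ(aᵢ·n₀ᵢ/nᵢ) / Σ(cᵢ·n₁ᵢ/nᵢ), with n₁ᵢ = aᵢ+bᵢ (exposed), n₀ᵢ = cᵢ+dᵢ (unexposed), nᵢ = n₁ᵢ+n₀ᵢ.
Stratum 1 (Women): n₁ = 263, n₀ = 283, n = 546; a·n₀/n = 232·283/546 = 120.2491; c·n₁/n = 105·263/546 = 50.5769
Stratum 2 (Men): n₁ = 360, n₀ = 105, n = 465; a·n₀/n = 142·105/465 = 32.0645; c·n₁/n = 31·360/465 = 24.0000
RR_MH = (120.2491 + 32.0645) / (50.5769 + 24.0000) = 152.3136 / 74.5769 = 2.04237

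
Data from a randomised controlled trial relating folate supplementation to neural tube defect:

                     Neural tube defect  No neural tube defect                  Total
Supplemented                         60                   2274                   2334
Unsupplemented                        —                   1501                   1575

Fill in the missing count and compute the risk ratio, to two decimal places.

0.55

The missing cell is in the unexposed row: 1575 − 1501 = 74.
So a = 60, b = 2274, c = 74, d = 1501.
RR = [a/(a+b)] / [c/(c+d)] = (60/2334) / (74/1575) = 0.02571/0.04698 = 0.54714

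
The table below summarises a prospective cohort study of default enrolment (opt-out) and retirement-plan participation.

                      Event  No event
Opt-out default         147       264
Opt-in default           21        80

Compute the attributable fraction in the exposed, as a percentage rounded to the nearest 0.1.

41.9

Cells: a = 147, b = 264, c = 21, d = 80.
Risk in exposed = 147/411 = 0.35766; risk in unexposed = 21/101 = 0.20792.
RR = 0.35766/0.20792 = 1.72019
AR% = (RR − 1)/RR × 100 = (1.72019 − 1)/1.72019 × 100 = 41.8670%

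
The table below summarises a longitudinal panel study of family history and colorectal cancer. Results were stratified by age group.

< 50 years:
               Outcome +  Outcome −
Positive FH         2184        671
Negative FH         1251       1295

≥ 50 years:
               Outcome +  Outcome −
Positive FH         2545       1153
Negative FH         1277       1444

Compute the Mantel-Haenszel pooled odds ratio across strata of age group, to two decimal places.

OR_MH = Σ(aᵢdᵢ/nᵢ) / Σ(bᵢcᵢ/nᵢ), where nᵢ is the stratum total.
Stratum 1 (< 50 years): n = 5401; a·d/n = 2184·1295/5401 = 523.6586; b·c/n = 671·1251/5401 = 155.4196
Stratum 2 (≥ 50 years): n = 6419; a·d/n = 2545·1444/6419 = 572.5160; b·c/n = 1153·1277/6419 = 229.3786
OR_MH = (523.6586 + 572.5160) / (155.4196 + 229.3786) = 1096.1745 / 384.7981 = 2.84870

2.85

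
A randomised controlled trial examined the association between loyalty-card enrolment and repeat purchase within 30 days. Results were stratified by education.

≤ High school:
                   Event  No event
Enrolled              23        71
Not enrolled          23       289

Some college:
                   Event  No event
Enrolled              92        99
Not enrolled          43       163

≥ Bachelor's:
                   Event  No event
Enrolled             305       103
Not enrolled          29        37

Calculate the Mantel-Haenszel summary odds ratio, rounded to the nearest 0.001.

OR_MH = Σ(aᵢdᵢ/nᵢ) / Σ(bᵢcᵢ/nᵢ), where nᵢ is the stratum total.
Stratum 1 (≤ High school): n = 406; a·d/n = 23·289/406 = 16.3719; b·c/n = 71·23/406 = 4.0222
Stratum 2 (Some college): n = 397; a·d/n = 92·163/397 = 37.7733; b·c/n = 99·43/397 = 10.7229
Stratum 3 (≥ Bachelor's): n = 474; a·d/n = 305·37/474 = 23.8080; b·c/n = 103·29/474 = 6.3017
OR_MH = (16.3719 + 37.7733 + 23.8080) / (4.0222 + 10.7229 + 6.3017) = 77.9532 / 21.0468 = 3.70381

3.704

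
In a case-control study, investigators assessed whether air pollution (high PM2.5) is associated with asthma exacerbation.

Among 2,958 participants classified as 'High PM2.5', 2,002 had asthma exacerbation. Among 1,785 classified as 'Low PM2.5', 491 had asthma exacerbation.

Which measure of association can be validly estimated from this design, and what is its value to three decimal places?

From the description: a = 2002, b = 956, c = 491, d = 1294.
This is a case-control study: participants were sampled on outcome status, so risks in the source population cannot be estimated directly — relative risk is not valid here. The odds ratio is the appropriate measure.
OR = (a·d)/(b·c) = (2002 × 1294) / (956 × 491) = 2590588 / 469396 = 5.51898

5.519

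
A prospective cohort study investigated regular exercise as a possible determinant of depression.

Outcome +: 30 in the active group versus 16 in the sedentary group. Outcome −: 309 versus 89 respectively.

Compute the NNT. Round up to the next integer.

Risk in treated group = 30/339 = 0.08850; risk in control = 16/105 = 0.15238.
Absolute risk reduction = 0.15238 − 0.08850 = 0.06389
NNT = 1 / ARR = 1 / 0.06389 = 15.653 → round up → 16

16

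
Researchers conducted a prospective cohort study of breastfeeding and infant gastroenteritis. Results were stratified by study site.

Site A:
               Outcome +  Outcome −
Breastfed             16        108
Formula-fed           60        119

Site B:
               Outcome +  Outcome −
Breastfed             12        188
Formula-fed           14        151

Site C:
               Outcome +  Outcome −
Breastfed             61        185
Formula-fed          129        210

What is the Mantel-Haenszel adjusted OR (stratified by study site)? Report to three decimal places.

OR_MH = Σ(aᵢdᵢ/nᵢ) / Σ(bᵢcᵢ/nᵢ), where nᵢ is the stratum total.
Stratum 1 (Site A): n = 303; a·d/n = 16·119/303 = 6.2838; b·c/n = 108·60/303 = 21.3861
Stratum 2 (Site B): n = 365; a·d/n = 12·151/365 = 4.9644; b·c/n = 188·14/365 = 7.2110
Stratum 3 (Site C): n = 585; a·d/n = 61·210/585 = 21.8974; b·c/n = 185·129/585 = 40.7949
OR_MH = (6.2838 + 4.9644 + 21.8974) / (21.3861 + 7.2110 + 40.7949) = 33.1456 / 69.3920 = 0.47766

0.478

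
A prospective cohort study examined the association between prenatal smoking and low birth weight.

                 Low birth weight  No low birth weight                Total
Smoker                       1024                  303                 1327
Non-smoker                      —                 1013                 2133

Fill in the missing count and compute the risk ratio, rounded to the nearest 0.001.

The missing cell is in the unexposed row: 2133 − 1013 = 1120.
So a = 1024, b = 303, c = 1120, d = 1013.
RR = [a/(a+b)] / [c/(c+d)] = (1024/1327) / (1120/2133) = 0.77167/0.52508 = 1.46961

1.470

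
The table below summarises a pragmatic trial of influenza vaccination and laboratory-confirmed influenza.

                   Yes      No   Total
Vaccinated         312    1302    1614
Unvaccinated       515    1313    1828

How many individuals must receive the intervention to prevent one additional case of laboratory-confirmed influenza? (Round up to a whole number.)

12

Risk in treated group = 312/1614 = 0.19331; risk in control = 515/1828 = 0.28173.
Absolute risk reduction = 0.28173 − 0.19331 = 0.08842
NNT = 1 / ARR = 1 / 0.08842 = 11.310 → round up → 12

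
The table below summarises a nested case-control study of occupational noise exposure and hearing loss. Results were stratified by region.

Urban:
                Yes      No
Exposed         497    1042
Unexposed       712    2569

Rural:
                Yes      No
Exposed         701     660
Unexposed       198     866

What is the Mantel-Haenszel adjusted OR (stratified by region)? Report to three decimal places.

OR_MH = Σ(aᵢdᵢ/nᵢ) / Σ(bᵢcᵢ/nᵢ), where nᵢ is the stratum total.
Stratum 1 (Urban): n = 4820; a·d/n = 497·2569/4820 = 264.8948; b·c/n = 1042·712/4820 = 153.9220
Stratum 2 (Rural): n = 2425; a·d/n = 701·866/2425 = 250.3365; b·c/n = 660·198/2425 = 53.8887
OR_MH = (264.8948 + 250.3365) / (153.9220 + 53.8887) = 515.2313 / 207.8107 = 2.47933

2.479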